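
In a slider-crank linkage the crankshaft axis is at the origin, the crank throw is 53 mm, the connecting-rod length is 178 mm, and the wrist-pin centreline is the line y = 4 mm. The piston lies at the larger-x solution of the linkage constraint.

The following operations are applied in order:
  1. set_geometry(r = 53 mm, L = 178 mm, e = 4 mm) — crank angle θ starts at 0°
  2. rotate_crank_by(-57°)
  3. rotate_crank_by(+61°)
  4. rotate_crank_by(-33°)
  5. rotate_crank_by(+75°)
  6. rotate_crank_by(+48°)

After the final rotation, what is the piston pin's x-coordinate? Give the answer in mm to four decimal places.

set_geometry: r = 53 mm, L = 178 mm, e = 4 mm; θ ← 0°
rotate_crank_by(-57°): θ ← 0° -57° = -57°
rotate_crank_by(+61°): θ ← -57° +61° = 4°
rotate_crank_by(-33°): θ ← 4° -33° = -29°
rotate_crank_by(+75°): θ ← -29° +75° = 46°
rotate_crank_by(+48°): θ ← 46° +48° = 94°
crank pin P = (r cos θ, r sin θ) = (-3.697093, 52.870895)
h = r sin θ − e = 52.870895 − 4 = 48.870895
x = r cos θ + √(L² − h²) = -3.697093 + √(31684.0 − 2388.3643) = -3.697093 + 171.159679 = 167.462586

167.4626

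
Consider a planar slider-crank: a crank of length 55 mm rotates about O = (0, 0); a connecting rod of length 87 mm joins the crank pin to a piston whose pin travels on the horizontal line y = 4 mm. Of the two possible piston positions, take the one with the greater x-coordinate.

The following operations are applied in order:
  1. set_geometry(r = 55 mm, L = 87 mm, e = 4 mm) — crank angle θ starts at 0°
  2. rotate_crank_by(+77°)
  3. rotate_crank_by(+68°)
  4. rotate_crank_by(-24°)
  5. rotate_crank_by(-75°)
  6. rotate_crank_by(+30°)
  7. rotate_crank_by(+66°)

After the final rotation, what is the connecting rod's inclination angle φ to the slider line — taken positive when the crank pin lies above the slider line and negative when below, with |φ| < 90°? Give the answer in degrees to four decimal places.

20.0740

set_geometry: r = 55 mm, L = 87 mm, e = 4 mm; θ ← 0°
rotate_crank_by(+77°): θ ← 0° +77° = 77°
rotate_crank_by(+68°): θ ← 77° +68° = 145°
rotate_crank_by(-24°): θ ← 145° -24° = 121°
rotate_crank_by(-75°): θ ← 121° -75° = 46°
rotate_crank_by(+30°): θ ← 46° +30° = 76°
rotate_crank_by(+66°): θ ← 76° +66° = 142°
crank pin P = (r cos θ, r sin θ) = (-43.340591, 33.861381)
h = r sin θ − e = 33.861381 − 4 = 29.861381
sin φ = h / L = 29.861381 / 87 = 0.34323427
φ = arcsin(0.34323427) = 20.074046°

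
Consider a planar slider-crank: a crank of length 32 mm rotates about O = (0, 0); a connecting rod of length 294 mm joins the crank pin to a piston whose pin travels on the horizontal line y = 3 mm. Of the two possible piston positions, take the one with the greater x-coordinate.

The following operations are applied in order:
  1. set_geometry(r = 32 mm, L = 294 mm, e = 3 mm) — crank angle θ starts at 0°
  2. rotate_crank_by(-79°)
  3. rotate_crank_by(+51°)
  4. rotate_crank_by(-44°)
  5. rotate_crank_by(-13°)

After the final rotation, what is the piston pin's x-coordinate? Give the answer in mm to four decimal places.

set_geometry: r = 32 mm, L = 294 mm, e = 3 mm; θ ← 0°
rotate_crank_by(-79°): θ ← 0° -79° = -79°
rotate_crank_by(+51°): θ ← -79° +51° = -28°
rotate_crank_by(-44°): θ ← -28° -44° = -72°
rotate_crank_by(-13°): θ ← -72° -13° = -85°
crank pin P = (r cos θ, r sin θ) = (2.788984, -31.878230)
h = r sin θ − e = -31.878230 − 3 = -34.878230
x = r cos θ + √(L² − h²) = 2.788984 + √(86436.0 − 1216.4910) = 2.788984 + 291.923807 = 294.712791

294.7128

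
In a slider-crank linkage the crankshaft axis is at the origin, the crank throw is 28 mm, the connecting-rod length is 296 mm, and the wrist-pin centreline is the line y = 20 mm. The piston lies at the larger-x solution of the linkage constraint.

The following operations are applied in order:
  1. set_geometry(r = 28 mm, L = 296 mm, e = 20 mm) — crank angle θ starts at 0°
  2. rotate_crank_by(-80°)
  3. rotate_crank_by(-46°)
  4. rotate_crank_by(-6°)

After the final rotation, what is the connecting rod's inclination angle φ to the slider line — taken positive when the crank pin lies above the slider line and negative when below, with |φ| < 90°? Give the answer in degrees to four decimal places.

-7.9243

set_geometry: r = 28 mm, L = 296 mm, e = 20 mm; θ ← 0°
rotate_crank_by(-80°): θ ← 0° -80° = -80°
rotate_crank_by(-46°): θ ← -80° -46° = -126°
rotate_crank_by(-6°): θ ← -126° -6° = -132°
crank pin P = (r cos θ, r sin θ) = (-18.735657, -20.808055)
h = r sin θ − e = -20.808055 − 20 = -40.808055
sin φ = h / L = -40.808055 / 296 = -0.13786505
φ = arcsin(-0.13786505) = -7.924325°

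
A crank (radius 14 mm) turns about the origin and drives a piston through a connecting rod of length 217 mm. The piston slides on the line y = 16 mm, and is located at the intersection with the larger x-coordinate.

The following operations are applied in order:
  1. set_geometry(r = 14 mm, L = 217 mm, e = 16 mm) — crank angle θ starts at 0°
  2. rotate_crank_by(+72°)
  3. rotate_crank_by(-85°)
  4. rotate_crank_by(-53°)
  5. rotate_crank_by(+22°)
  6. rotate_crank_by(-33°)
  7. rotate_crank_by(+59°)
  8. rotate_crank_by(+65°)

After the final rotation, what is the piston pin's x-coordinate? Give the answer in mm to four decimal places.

226.4715

set_geometry: r = 14 mm, L = 217 mm, e = 16 mm; θ ← 0°
rotate_crank_by(+72°): θ ← 0° +72° = 72°
rotate_crank_by(-85°): θ ← 72° -85° = -13°
rotate_crank_by(-53°): θ ← -13° -53° = -66°
rotate_crank_by(+22°): θ ← -66° +22° = -44°
rotate_crank_by(-33°): θ ← -44° -33° = -77°
rotate_crank_by(+59°): θ ← -77° +59° = -18°
rotate_crank_by(+65°): θ ← -18° +65° = 47°
crank pin P = (r cos θ, r sin θ) = (9.547977, 10.238952)
h = r sin θ − e = 10.238952 − 16 = -5.761048
x = r cos θ + √(L² − h²) = 9.547977 + √(47089.0 − 33.1897) = 9.547977 + 216.923513 = 226.471490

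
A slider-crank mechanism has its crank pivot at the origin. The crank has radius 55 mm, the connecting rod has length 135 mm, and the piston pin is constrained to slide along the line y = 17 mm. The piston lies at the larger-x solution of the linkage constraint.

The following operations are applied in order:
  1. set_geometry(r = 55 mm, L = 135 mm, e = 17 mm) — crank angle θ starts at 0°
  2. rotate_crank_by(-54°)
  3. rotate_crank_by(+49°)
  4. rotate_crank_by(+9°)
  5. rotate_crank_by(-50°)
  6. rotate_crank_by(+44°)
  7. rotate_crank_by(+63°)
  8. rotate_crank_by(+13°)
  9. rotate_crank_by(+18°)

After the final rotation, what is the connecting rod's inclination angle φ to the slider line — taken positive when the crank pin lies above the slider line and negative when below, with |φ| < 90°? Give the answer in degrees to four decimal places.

16.3338

set_geometry: r = 55 mm, L = 135 mm, e = 17 mm; θ ← 0°
rotate_crank_by(-54°): θ ← 0° -54° = -54°
rotate_crank_by(+49°): θ ← -54° +49° = -5°
rotate_crank_by(+9°): θ ← -5° +9° = 4°
rotate_crank_by(-50°): θ ← 4° -50° = -46°
rotate_crank_by(+44°): θ ← -46° +44° = -2°
rotate_crank_by(+63°): θ ← -2° +63° = 61°
rotate_crank_by(+13°): θ ← 61° +13° = 74°
rotate_crank_by(+18°): θ ← 74° +18° = 92°
crank pin P = (r cos θ, r sin θ) = (-1.919472, 54.966495)
h = r sin θ − e = 54.966495 − 17 = 37.966495
sin φ = h / L = 37.966495 / 135 = 0.28123330
φ = arcsin(0.28123330) = 16.333826°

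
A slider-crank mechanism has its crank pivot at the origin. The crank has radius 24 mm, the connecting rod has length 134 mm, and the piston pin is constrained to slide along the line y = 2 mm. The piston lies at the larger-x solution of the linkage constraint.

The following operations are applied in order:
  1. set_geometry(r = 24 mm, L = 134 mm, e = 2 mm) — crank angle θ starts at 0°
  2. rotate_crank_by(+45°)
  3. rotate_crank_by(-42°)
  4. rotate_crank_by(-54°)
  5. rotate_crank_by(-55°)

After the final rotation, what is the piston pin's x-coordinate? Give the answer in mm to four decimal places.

125.0186

set_geometry: r = 24 mm, L = 134 mm, e = 2 mm; θ ← 0°
rotate_crank_by(+45°): θ ← 0° +45° = 45°
rotate_crank_by(-42°): θ ← 45° -42° = 3°
rotate_crank_by(-54°): θ ← 3° -54° = -51°
rotate_crank_by(-55°): θ ← -51° -55° = -106°
crank pin P = (r cos θ, r sin θ) = (-6.615297, -23.070281)
h = r sin θ − e = -23.070281 − 2 = -25.070281
x = r cos θ + √(L² − h²) = -6.615297 + √(17956.0 − 628.5190) = -6.615297 + 131.633890 = 125.018594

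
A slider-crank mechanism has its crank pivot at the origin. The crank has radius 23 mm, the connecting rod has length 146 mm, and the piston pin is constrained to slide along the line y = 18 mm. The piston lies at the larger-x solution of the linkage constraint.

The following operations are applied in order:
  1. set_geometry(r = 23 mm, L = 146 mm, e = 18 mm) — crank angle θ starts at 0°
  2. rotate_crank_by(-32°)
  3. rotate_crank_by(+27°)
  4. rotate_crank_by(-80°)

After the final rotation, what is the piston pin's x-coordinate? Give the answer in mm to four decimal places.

142.1551

set_geometry: r = 23 mm, L = 146 mm, e = 18 mm; θ ← 0°
rotate_crank_by(-32°): θ ← 0° -32° = -32°
rotate_crank_by(+27°): θ ← -32° +27° = -5°
rotate_crank_by(-80°): θ ← -5° -80° = -85°
crank pin P = (r cos θ, r sin θ) = (2.004582, -22.912478)
h = r sin θ − e = -22.912478 − 18 = -40.912478
x = r cos θ + √(L² − h²) = 2.004582 + √(21316.0 − 1673.8309) = 2.004582 + 140.150523 = 142.155105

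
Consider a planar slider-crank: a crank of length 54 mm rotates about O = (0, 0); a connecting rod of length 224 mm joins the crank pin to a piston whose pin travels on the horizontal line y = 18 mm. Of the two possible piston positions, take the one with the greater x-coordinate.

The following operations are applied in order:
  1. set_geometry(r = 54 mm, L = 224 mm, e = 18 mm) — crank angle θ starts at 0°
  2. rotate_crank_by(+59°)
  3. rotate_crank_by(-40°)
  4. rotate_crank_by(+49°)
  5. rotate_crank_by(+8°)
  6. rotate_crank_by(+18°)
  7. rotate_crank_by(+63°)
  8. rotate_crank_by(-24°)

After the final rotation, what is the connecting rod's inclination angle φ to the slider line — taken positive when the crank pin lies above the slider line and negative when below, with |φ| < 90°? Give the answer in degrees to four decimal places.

5.5061

set_geometry: r = 54 mm, L = 224 mm, e = 18 mm; θ ← 0°
rotate_crank_by(+59°): θ ← 0° +59° = 59°
rotate_crank_by(-40°): θ ← 59° -40° = 19°
rotate_crank_by(+49°): θ ← 19° +49° = 68°
rotate_crank_by(+8°): θ ← 68° +8° = 76°
rotate_crank_by(+18°): θ ← 76° +18° = 94°
rotate_crank_by(+63°): θ ← 94° +63° = 157°
rotate_crank_by(-24°): θ ← 157° -24° = 133°
crank pin P = (r cos θ, r sin θ) = (-36.827911, 39.493100)
h = r sin θ − e = 39.493100 − 18 = 21.493100
sin φ = h / L = 21.493100 / 224 = 0.09595134
φ = arcsin(0.09595134) = 5.506078°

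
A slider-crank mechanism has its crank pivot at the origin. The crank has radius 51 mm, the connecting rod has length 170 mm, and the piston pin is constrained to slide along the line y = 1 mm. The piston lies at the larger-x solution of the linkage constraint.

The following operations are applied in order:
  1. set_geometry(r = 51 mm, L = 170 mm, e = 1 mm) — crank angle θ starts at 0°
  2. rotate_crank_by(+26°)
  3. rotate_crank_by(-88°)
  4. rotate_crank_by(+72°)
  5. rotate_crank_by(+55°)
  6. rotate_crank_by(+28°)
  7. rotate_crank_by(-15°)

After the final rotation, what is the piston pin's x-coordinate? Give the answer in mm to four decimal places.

set_geometry: r = 51 mm, L = 170 mm, e = 1 mm; θ ← 0°
rotate_crank_by(+26°): θ ← 0° +26° = 26°
rotate_crank_by(-88°): θ ← 26° -88° = -62°
rotate_crank_by(+72°): θ ← -62° +72° = 10°
rotate_crank_by(+55°): θ ← 10° +55° = 65°
rotate_crank_by(+28°): θ ← 65° +28° = 93°
rotate_crank_by(-15°): θ ← 93° -15° = 78°
crank pin P = (r cos θ, r sin θ) = (10.603496, 49.885528)
h = r sin θ − e = 49.885528 − 1 = 48.885528
x = r cos θ + √(L² − h²) = 10.603496 + √(28900.0 − 2389.7948) = 10.603496 + 162.819548 = 173.423044

173.4230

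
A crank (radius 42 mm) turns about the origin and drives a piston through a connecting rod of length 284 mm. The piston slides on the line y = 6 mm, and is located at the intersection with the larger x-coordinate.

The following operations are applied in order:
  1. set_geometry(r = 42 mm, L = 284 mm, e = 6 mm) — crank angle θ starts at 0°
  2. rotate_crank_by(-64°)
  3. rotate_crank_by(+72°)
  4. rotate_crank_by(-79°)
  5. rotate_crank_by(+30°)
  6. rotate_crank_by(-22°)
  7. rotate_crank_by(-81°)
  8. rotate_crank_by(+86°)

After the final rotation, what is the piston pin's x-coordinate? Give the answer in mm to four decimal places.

set_geometry: r = 42 mm, L = 284 mm, e = 6 mm; θ ← 0°
rotate_crank_by(-64°): θ ← 0° -64° = -64°
rotate_crank_by(+72°): θ ← -64° +72° = 8°
rotate_crank_by(-79°): θ ← 8° -79° = -71°
rotate_crank_by(+30°): θ ← -71° +30° = -41°
rotate_crank_by(-22°): θ ← -41° -22° = -63°
rotate_crank_by(-81°): θ ← -63° -81° = -144°
rotate_crank_by(+86°): θ ← -144° +86° = -58°
crank pin P = (r cos θ, r sin θ) = (22.256609, -35.618020)
h = r sin θ − e = -35.618020 − 6 = -41.618020
x = r cos θ + √(L² − h²) = 22.256609 + √(80656.0 − 1732.0596) = 22.256609 + 280.934050 = 303.190659

303.1907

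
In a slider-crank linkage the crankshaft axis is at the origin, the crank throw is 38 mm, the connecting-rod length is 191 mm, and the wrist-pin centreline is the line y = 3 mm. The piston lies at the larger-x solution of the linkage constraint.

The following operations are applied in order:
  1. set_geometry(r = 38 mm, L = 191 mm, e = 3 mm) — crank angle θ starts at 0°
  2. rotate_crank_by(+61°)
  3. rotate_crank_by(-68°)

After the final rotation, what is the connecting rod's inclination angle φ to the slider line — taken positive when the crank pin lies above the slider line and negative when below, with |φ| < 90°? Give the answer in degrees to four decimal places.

-2.2898

set_geometry: r = 38 mm, L = 191 mm, e = 3 mm; θ ← 0°
rotate_crank_by(+61°): θ ← 0° +61° = 61°
rotate_crank_by(-68°): θ ← 61° -68° = -7°
crank pin P = (r cos θ, r sin θ) = (37.716754, -4.631035)
h = r sin θ − e = -4.631035 − 3 = -7.631035
sin φ = h / L = -7.631035 / 191 = -0.03995306
φ = arcsin(-0.03995306) = -2.289751°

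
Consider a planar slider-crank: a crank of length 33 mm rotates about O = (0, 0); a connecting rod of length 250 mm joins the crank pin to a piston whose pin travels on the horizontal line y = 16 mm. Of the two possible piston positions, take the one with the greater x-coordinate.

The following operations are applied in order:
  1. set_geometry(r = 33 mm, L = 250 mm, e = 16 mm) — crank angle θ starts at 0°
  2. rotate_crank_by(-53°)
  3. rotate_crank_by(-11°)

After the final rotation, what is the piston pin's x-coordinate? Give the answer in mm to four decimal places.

260.2612

set_geometry: r = 33 mm, L = 250 mm, e = 16 mm; θ ← 0°
rotate_crank_by(-53°): θ ← 0° -53° = -53°
rotate_crank_by(-11°): θ ← -53° -11° = -64°
crank pin P = (r cos θ, r sin θ) = (14.466248, -29.660204)
h = r sin θ − e = -29.660204 − 16 = -45.660204
x = r cos θ + √(L² − h²) = 14.466248 + √(62500.0 − 2084.8542) = 14.466248 + 245.794926 = 260.261174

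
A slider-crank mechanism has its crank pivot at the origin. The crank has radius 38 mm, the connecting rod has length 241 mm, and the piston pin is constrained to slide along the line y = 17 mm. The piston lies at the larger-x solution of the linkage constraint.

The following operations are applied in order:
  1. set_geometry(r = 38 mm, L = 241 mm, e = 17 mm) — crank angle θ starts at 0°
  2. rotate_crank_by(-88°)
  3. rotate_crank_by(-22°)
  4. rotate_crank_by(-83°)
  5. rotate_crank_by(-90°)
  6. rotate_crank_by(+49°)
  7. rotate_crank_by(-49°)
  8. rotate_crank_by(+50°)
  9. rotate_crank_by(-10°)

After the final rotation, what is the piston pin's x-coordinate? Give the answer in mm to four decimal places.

223.1580

set_geometry: r = 38 mm, L = 241 mm, e = 17 mm; θ ← 0°
rotate_crank_by(-88°): θ ← 0° -88° = -88°
rotate_crank_by(-22°): θ ← -88° -22° = -110°
rotate_crank_by(-83°): θ ← -110° -83° = -193°
rotate_crank_by(-90°): θ ← -193° -90° = -283°
rotate_crank_by(+49°): θ ← -283° +49° = -234°
rotate_crank_by(-49°): θ ← -234° -49° = -283°
rotate_crank_by(+50°): θ ← -283° +50° = -233°
rotate_crank_by(-10°): θ ← -233° -10° = -243°
crank pin P = (r cos θ, r sin θ) = (-17.251639, 33.858248)
h = r sin θ − e = 33.858248 − 17 = 16.858248
x = r cos θ + √(L² − h²) = -17.251639 + √(58081.0 − 284.2005) = -17.251639 + 240.409649 = 223.158010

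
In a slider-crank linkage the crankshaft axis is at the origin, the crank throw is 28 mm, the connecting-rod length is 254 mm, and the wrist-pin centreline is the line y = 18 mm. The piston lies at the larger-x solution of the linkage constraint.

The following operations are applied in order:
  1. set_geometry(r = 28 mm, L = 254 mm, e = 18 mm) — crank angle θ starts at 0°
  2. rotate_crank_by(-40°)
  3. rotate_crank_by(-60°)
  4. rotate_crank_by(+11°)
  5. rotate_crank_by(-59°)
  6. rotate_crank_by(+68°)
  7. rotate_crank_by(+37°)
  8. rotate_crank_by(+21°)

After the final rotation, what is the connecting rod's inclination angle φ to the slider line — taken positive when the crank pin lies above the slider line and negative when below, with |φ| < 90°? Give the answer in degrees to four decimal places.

set_geometry: r = 28 mm, L = 254 mm, e = 18 mm; θ ← 0°
rotate_crank_by(-40°): θ ← 0° -40° = -40°
rotate_crank_by(-60°): θ ← -40° -60° = -100°
rotate_crank_by(+11°): θ ← -100° +11° = -89°
rotate_crank_by(-59°): θ ← -89° -59° = -148°
rotate_crank_by(+68°): θ ← -148° +68° = -80°
rotate_crank_by(+37°): θ ← -80° +37° = -43°
rotate_crank_by(+21°): θ ← -43° +21° = -22°
crank pin P = (r cos θ, r sin θ) = (25.961148, -10.488985)
h = r sin θ − e = -10.488985 − 18 = -28.488985
sin φ = h / L = -28.488985 / 254 = -0.11216136
φ = arcsin(-0.11216136) = -6.439923°

-6.4399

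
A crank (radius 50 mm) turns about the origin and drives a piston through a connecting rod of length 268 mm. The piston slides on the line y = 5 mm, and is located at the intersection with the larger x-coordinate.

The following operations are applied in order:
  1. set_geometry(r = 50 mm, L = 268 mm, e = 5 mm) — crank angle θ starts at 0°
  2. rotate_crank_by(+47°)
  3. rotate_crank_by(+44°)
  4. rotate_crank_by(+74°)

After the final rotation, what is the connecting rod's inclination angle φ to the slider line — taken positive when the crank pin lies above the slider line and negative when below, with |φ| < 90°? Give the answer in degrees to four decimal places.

1.6979

set_geometry: r = 50 mm, L = 268 mm, e = 5 mm; θ ← 0°
rotate_crank_by(+47°): θ ← 0° +47° = 47°
rotate_crank_by(+44°): θ ← 47° +44° = 91°
rotate_crank_by(+74°): θ ← 91° +74° = 165°
crank pin P = (r cos θ, r sin θ) = (-48.296291, 12.940952)
h = r sin θ − e = 12.940952 − 5 = 7.940952
sin φ = h / L = 7.940952 / 268 = 0.02963042
φ = arcsin(0.02963042) = 1.697946°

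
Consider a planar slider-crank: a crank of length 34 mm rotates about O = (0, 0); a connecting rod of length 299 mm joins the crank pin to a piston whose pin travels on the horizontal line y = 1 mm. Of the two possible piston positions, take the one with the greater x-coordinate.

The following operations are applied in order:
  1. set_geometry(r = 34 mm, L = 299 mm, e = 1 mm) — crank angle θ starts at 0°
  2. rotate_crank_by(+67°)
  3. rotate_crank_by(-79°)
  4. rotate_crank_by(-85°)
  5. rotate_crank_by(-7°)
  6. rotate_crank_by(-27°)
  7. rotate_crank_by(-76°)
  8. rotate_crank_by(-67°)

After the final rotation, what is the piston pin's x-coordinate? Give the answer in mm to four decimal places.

299.5543

set_geometry: r = 34 mm, L = 299 mm, e = 1 mm; θ ← 0°
rotate_crank_by(+67°): θ ← 0° +67° = 67°
rotate_crank_by(-79°): θ ← 67° -79° = -12°
rotate_crank_by(-85°): θ ← -12° -85° = -97°
rotate_crank_by(-7°): θ ← -97° -7° = -104°
rotate_crank_by(-27°): θ ← -104° -27° = -131°
rotate_crank_by(-76°): θ ← -131° -76° = -207°
rotate_crank_by(-67°): θ ← -207° -67° = -274°
crank pin P = (r cos θ, r sin θ) = (2.371720, 33.917178)
h = r sin θ − e = 33.917178 − 1 = 32.917178
x = r cos θ + √(L² − h²) = 2.371720 + √(89401.0 − 1083.5406) = 2.371720 + 297.182536 = 299.554256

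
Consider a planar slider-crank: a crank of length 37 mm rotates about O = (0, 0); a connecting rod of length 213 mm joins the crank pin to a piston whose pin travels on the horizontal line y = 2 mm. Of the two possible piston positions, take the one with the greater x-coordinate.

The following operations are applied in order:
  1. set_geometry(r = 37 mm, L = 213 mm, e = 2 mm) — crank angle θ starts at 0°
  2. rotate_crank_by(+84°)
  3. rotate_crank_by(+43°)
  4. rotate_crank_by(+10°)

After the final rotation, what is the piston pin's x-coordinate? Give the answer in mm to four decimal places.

set_geometry: r = 37 mm, L = 213 mm, e = 2 mm; θ ← 0°
rotate_crank_by(+84°): θ ← 0° +84° = 84°
rotate_crank_by(+43°): θ ← 84° +43° = 127°
rotate_crank_by(+10°): θ ← 127° +10° = 137°
crank pin P = (r cos θ, r sin θ) = (-27.060087, 25.233939)
h = r sin θ − e = 25.233939 − 2 = 23.233939
x = r cos θ + √(L² − h²) = -27.060087 + √(45369.0 − 539.8159) = -27.060087 + 211.729035 = 184.668948

184.6689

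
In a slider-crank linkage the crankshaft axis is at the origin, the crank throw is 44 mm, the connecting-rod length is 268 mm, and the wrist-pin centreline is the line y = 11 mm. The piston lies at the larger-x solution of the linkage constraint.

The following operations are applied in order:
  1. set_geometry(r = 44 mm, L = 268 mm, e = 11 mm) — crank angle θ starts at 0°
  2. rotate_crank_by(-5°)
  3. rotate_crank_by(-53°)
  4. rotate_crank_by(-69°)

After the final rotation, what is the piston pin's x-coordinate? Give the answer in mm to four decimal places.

237.5184

set_geometry: r = 44 mm, L = 268 mm, e = 11 mm; θ ← 0°
rotate_crank_by(-5°): θ ← 0° -5° = -5°
rotate_crank_by(-53°): θ ← -5° -53° = -58°
rotate_crank_by(-69°): θ ← -58° -69° = -127°
crank pin P = (r cos θ, r sin θ) = (-26.479861, -35.139962)
h = r sin θ − e = -35.139962 − 11 = -46.139962
x = r cos θ + √(L² − h²) = -26.479861 + √(71824.0 − 2128.8961) = -26.479861 + 263.998303 = 237.518442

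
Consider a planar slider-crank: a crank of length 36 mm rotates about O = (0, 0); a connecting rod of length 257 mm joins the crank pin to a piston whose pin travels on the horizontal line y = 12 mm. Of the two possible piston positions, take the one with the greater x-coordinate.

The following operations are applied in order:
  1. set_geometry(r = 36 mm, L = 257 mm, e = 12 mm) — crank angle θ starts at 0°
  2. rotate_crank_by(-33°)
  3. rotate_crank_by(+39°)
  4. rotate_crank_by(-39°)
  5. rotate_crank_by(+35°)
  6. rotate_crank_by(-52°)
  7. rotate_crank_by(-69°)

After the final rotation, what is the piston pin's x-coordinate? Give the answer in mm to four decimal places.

235.8410

set_geometry: r = 36 mm, L = 257 mm, e = 12 mm; θ ← 0°
rotate_crank_by(-33°): θ ← 0° -33° = -33°
rotate_crank_by(+39°): θ ← -33° +39° = 6°
rotate_crank_by(-39°): θ ← 6° -39° = -33°
rotate_crank_by(+35°): θ ← -33° +35° = 2°
rotate_crank_by(-52°): θ ← 2° -52° = -50°
rotate_crank_by(-69°): θ ← -50° -69° = -119°
crank pin P = (r cos θ, r sin θ) = (-17.453146, -31.486309)
h = r sin θ − e = -31.486309 − 12 = -43.486309
x = r cos θ + √(L² − h²) = -17.453146 + √(66049.0 − 1891.0591) = -17.453146 + 253.294179 = 235.841032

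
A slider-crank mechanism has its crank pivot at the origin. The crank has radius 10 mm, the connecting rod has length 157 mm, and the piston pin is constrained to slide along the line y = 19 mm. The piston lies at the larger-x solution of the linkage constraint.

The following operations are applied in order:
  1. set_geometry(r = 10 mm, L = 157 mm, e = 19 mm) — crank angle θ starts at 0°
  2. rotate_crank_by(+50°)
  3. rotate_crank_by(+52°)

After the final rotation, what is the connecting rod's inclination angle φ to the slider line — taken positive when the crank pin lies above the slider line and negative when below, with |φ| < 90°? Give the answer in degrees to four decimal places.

-3.3662

set_geometry: r = 10 mm, L = 157 mm, e = 19 mm; θ ← 0°
rotate_crank_by(+50°): θ ← 0° +50° = 50°
rotate_crank_by(+52°): θ ← 50° +52° = 102°
crank pin P = (r cos θ, r sin θ) = (-2.079117, 9.781476)
h = r sin θ − e = 9.781476 − 19 = -9.218524
sin φ = h / L = -9.218524 / 157 = -0.05871671
φ = arcsin(-0.05871671) = -3.366156°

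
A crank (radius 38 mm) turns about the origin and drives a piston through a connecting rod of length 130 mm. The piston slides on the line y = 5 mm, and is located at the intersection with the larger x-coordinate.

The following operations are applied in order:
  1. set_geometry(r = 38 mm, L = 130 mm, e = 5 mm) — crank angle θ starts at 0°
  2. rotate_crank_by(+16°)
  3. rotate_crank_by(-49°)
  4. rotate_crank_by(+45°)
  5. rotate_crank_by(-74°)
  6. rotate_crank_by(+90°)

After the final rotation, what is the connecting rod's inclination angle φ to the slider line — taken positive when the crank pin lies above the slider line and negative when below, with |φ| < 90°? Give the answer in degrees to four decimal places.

5.6683

set_geometry: r = 38 mm, L = 130 mm, e = 5 mm; θ ← 0°
rotate_crank_by(+16°): θ ← 0° +16° = 16°
rotate_crank_by(-49°): θ ← 16° -49° = -33°
rotate_crank_by(+45°): θ ← -33° +45° = 12°
rotate_crank_by(-74°): θ ← 12° -74° = -62°
rotate_crank_by(+90°): θ ← -62° +90° = 28°
crank pin P = (r cos θ, r sin θ) = (33.552009, 17.839919)
h = r sin θ − e = 17.839919 − 5 = 12.839919
sin φ = h / L = 12.839919 / 130 = 0.09876861
φ = arcsin(0.09876861) = 5.668266°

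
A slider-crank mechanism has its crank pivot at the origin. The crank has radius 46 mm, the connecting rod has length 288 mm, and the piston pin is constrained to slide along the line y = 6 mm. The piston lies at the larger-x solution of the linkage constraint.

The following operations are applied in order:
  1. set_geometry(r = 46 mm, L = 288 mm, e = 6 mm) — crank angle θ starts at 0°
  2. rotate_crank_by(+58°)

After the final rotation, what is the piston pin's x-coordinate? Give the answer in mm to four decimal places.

310.4782

set_geometry: r = 46 mm, L = 288 mm, e = 6 mm; θ ← 0°
rotate_crank_by(+58°): θ ← 0° +58° = 58°
crank pin P = (r cos θ, r sin θ) = (24.376286, 39.010212)
h = r sin θ − e = 39.010212 − 6 = 33.010212
x = r cos θ + √(L² − h²) = 24.376286 + √(82944.0 − 1089.6741) = 24.376286 + 286.101950 = 310.478236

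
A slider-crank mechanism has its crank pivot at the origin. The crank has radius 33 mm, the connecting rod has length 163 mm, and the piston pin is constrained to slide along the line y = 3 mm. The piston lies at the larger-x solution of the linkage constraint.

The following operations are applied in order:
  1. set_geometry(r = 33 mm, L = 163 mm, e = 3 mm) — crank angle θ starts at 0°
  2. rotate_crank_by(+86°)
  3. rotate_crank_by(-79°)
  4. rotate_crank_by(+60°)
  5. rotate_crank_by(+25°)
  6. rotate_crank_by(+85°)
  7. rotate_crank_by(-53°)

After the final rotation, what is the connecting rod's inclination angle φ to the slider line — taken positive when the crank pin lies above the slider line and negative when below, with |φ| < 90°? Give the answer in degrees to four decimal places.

8.5943

set_geometry: r = 33 mm, L = 163 mm, e = 3 mm; θ ← 0°
rotate_crank_by(+86°): θ ← 0° +86° = 86°
rotate_crank_by(-79°): θ ← 86° -79° = 7°
rotate_crank_by(+60°): θ ← 7° +60° = 67°
rotate_crank_by(+25°): θ ← 67° +25° = 92°
rotate_crank_by(+85°): θ ← 92° +85° = 177°
rotate_crank_by(-53°): θ ← 177° -53° = 124°
crank pin P = (r cos θ, r sin θ) = (-18.453366, 27.358240)
h = r sin θ − e = 27.358240 − 3 = 24.358240
sin φ = h / L = 24.358240 / 163 = 0.14943705
φ = arcsin(0.14943705) = 8.594304°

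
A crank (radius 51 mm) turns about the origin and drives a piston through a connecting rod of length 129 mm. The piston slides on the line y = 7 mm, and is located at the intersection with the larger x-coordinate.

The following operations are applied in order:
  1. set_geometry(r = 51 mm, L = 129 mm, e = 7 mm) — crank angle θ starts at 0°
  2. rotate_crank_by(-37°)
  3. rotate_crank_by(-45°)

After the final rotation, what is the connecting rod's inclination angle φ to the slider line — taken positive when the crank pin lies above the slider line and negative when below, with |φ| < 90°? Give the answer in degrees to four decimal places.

set_geometry: r = 51 mm, L = 129 mm, e = 7 mm; θ ← 0°
rotate_crank_by(-37°): θ ← 0° -37° = -37°
rotate_crank_by(-45°): θ ← -37° -45° = -82°
crank pin P = (r cos θ, r sin θ) = (7.097828, -50.503672)
h = r sin θ − e = -50.503672 − 7 = -57.503672
sin φ = h / L = -57.503672 / 129 = -0.44576490
φ = arcsin(-0.44576490) = -26.472287°

-26.4723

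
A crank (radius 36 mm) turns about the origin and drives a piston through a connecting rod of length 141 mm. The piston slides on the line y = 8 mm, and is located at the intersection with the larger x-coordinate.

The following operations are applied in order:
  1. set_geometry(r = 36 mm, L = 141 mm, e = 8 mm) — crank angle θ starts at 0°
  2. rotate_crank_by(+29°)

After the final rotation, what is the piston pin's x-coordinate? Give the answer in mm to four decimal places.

172.1691

set_geometry: r = 36 mm, L = 141 mm, e = 8 mm; θ ← 0°
rotate_crank_by(+29°): θ ← 0° +29° = 29°
crank pin P = (r cos θ, r sin θ) = (31.486309, 17.453146)
h = r sin θ − e = 17.453146 − 8 = 9.453146
x = r cos θ + √(L² − h²) = 31.486309 + √(19881.0 − 89.3620) = 31.486309 + 140.682757 = 172.169066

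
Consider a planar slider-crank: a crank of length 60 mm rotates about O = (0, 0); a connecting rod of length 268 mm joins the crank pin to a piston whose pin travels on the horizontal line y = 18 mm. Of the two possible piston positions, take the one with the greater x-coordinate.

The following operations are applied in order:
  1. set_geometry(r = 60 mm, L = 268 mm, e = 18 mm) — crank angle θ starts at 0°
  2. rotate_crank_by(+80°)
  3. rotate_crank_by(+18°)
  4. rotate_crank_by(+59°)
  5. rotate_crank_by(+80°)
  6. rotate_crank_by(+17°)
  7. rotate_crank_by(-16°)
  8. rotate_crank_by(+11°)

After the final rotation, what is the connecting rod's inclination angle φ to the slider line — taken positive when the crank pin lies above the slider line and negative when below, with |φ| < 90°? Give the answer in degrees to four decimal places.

set_geometry: r = 60 mm, L = 268 mm, e = 18 mm; θ ← 0°
rotate_crank_by(+80°): θ ← 0° +80° = 80°
rotate_crank_by(+18°): θ ← 80° +18° = 98°
rotate_crank_by(+59°): θ ← 98° +59° = 157°
rotate_crank_by(+80°): θ ← 157° +80° = 237°
rotate_crank_by(+17°): θ ← 237° +17° = 254°
rotate_crank_by(-16°): θ ← 254° -16° = 238°
rotate_crank_by(+11°): θ ← 238° +11° = 249°
crank pin P = (r cos θ, r sin θ) = (-21.502077, -56.014826)
h = r sin θ − e = -56.014826 − 18 = -74.014826
sin φ = h / L = -74.014826 / 268 = -0.27617472
φ = arcsin(-0.27617472) = -16.032032°

-16.0320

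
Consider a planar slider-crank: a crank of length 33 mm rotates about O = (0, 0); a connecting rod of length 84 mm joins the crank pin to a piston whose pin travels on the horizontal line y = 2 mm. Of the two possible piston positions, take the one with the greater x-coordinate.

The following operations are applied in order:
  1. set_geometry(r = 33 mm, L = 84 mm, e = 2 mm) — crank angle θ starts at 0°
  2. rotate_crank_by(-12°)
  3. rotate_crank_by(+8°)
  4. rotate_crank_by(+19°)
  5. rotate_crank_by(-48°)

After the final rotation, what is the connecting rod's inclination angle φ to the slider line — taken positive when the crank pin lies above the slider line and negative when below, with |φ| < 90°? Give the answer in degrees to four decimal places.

-13.7552

set_geometry: r = 33 mm, L = 84 mm, e = 2 mm; θ ← 0°
rotate_crank_by(-12°): θ ← 0° -12° = -12°
rotate_crank_by(+8°): θ ← -12° +8° = -4°
rotate_crank_by(+19°): θ ← -4° +19° = 15°
rotate_crank_by(-48°): θ ← 15° -48° = -33°
crank pin P = (r cos θ, r sin θ) = (27.676129, -17.973088)
h = r sin θ − e = -17.973088 − 2 = -19.973088
sin φ = h / L = -19.973088 / 84 = -0.23777486
φ = arcsin(-0.23777486) = -13.755248°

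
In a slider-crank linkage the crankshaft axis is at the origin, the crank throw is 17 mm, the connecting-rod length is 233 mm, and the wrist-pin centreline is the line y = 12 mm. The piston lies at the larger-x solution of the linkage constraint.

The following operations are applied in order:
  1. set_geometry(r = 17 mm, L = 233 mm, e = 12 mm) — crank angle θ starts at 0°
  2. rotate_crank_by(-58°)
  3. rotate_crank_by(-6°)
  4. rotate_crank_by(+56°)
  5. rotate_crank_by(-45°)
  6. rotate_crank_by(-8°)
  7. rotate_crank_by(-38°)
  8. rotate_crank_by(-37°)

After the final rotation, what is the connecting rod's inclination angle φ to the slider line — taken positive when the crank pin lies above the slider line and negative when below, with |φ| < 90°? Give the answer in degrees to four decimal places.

set_geometry: r = 17 mm, L = 233 mm, e = 12 mm; θ ← 0°
rotate_crank_by(-58°): θ ← 0° -58° = -58°
rotate_crank_by(-6°): θ ← -58° -6° = -64°
rotate_crank_by(+56°): θ ← -64° +56° = -8°
rotate_crank_by(-45°): θ ← -8° -45° = -53°
rotate_crank_by(-8°): θ ← -53° -8° = -61°
rotate_crank_by(-38°): θ ← -61° -38° = -99°
rotate_crank_by(-37°): θ ← -99° -37° = -136°
crank pin P = (r cos θ, r sin θ) = (-12.228777, -11.809192)
h = r sin θ − e = -11.809192 − 12 = -23.809192
sin φ = h / L = -23.809192 / 233 = -0.10218537
φ = arcsin(-0.10218537) = -5.865028°

-5.8650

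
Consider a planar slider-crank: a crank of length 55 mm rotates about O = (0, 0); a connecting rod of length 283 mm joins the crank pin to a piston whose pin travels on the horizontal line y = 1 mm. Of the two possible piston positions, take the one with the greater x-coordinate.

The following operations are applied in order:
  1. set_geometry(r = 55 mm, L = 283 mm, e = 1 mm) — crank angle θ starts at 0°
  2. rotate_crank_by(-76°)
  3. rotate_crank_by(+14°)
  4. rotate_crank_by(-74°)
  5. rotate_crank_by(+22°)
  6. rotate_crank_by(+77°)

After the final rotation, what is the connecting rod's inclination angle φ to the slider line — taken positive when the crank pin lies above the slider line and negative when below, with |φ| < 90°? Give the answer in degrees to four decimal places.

set_geometry: r = 55 mm, L = 283 mm, e = 1 mm; θ ← 0°
rotate_crank_by(-76°): θ ← 0° -76° = -76°
rotate_crank_by(+14°): θ ← -76° +14° = -62°
rotate_crank_by(-74°): θ ← -62° -74° = -136°
rotate_crank_by(+22°): θ ← -136° +22° = -114°
rotate_crank_by(+77°): θ ← -114° +77° = -37°
crank pin P = (r cos θ, r sin θ) = (43.924953, -33.099826)
h = r sin θ − e = -33.099826 − 1 = -34.099826
sin φ = h / L = -34.099826 / 283 = -0.12049409
φ = arcsin(-0.12049409) = -6.920619°

-6.9206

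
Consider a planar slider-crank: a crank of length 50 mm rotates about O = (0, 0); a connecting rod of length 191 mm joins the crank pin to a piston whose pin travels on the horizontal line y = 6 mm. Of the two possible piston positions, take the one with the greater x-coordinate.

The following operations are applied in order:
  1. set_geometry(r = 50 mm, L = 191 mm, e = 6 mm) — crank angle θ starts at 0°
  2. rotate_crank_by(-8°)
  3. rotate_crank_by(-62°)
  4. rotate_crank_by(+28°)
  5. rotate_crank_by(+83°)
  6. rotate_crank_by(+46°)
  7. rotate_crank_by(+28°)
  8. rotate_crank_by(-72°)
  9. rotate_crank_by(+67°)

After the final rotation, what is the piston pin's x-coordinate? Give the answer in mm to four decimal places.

169.4500

set_geometry: r = 50 mm, L = 191 mm, e = 6 mm; θ ← 0°
rotate_crank_by(-8°): θ ← 0° -8° = -8°
rotate_crank_by(-62°): θ ← -8° -62° = -70°
rotate_crank_by(+28°): θ ← -70° +28° = -42°
rotate_crank_by(+83°): θ ← -42° +83° = 41°
rotate_crank_by(+46°): θ ← 41° +46° = 87°
rotate_crank_by(+28°): θ ← 87° +28° = 115°
rotate_crank_by(-72°): θ ← 115° -72° = 43°
rotate_crank_by(+67°): θ ← 43° +67° = 110°
crank pin P = (r cos θ, r sin θ) = (-17.101007, 46.984631)
h = r sin θ − e = 46.984631 − 6 = 40.984631
x = r cos θ + √(L² − h²) = -17.101007 + √(36481.0 − 1679.7400) = -17.101007 + 186.550958 = 169.449951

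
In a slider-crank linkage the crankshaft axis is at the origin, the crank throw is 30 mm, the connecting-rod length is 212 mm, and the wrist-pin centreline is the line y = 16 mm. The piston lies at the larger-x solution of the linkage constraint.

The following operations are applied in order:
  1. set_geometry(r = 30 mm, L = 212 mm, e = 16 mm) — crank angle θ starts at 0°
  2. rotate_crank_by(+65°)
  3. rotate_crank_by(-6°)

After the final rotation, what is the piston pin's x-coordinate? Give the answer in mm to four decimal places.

set_geometry: r = 30 mm, L = 212 mm, e = 16 mm; θ ← 0°
rotate_crank_by(+65°): θ ← 0° +65° = 65°
rotate_crank_by(-6°): θ ← 65° -6° = 59°
crank pin P = (r cos θ, r sin θ) = (15.451142, 25.715019)
h = r sin θ − e = 25.715019 − 16 = 9.715019
x = r cos θ + √(L² − h²) = 15.451142 + √(44944.0 − 94.3816) = 15.451142 + 211.777285 = 227.228427

227.2284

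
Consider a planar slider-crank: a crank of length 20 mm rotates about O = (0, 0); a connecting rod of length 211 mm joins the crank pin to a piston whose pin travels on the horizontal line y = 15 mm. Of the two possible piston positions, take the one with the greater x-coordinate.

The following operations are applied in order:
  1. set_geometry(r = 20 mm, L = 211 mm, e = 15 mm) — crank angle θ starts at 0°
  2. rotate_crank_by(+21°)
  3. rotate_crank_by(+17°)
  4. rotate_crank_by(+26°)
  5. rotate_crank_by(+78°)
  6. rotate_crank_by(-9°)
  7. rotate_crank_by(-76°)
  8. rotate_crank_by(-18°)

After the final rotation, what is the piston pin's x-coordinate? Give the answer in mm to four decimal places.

set_geometry: r = 20 mm, L = 211 mm, e = 15 mm; θ ← 0°
rotate_crank_by(+21°): θ ← 0° +21° = 21°
rotate_crank_by(+17°): θ ← 21° +17° = 38°
rotate_crank_by(+26°): θ ← 38° +26° = 64°
rotate_crank_by(+78°): θ ← 64° +78° = 142°
rotate_crank_by(-9°): θ ← 142° -9° = 133°
rotate_crank_by(-76°): θ ← 133° -76° = 57°
rotate_crank_by(-18°): θ ← 57° -18° = 39°
crank pin P = (r cos θ, r sin θ) = (15.542919, 12.586408)
h = r sin θ − e = 12.586408 − 15 = -2.413592
x = r cos θ + √(L² − h²) = 15.542919 + √(44521.0 − 5.8254) = 15.542919 + 210.986195 = 226.529114

226.5291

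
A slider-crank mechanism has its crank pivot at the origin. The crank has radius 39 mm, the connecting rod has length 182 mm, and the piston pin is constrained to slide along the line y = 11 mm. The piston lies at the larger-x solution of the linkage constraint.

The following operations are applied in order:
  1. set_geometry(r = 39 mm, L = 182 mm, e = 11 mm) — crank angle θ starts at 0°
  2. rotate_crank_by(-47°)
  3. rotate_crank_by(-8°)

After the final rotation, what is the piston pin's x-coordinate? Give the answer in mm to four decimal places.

set_geometry: r = 39 mm, L = 182 mm, e = 11 mm; θ ← 0°
rotate_crank_by(-47°): θ ← 0° -47° = -47°
rotate_crank_by(-8°): θ ← -47° -8° = -55°
crank pin P = (r cos θ, r sin θ) = (22.369481, -31.946930)
h = r sin θ − e = -31.946930 − 11 = -42.946930
x = r cos θ + √(L² − h²) = 22.369481 + √(33124.0 − 1844.4388) = 22.369481 + 176.860287 = 199.229768

199.2298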